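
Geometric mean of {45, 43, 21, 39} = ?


Product = 45 × 43 × 21 × 39 = 1584765
GM = 1584765^(1/4) = 35.4806

GM = 35.4806


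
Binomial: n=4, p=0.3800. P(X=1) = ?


C(4,1) = 4
p^1 = 0.380000
(1-p)^3 = 0.238328
P = 4 * 0.380000 * 0.238328 = 0.3623

P(X=1) = 0.3623


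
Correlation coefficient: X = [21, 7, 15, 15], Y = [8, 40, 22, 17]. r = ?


Mean X = 14.5000, Mean Y = 21.7500
SD X = 4.974937, SD Y = 11.669940
Cov = -57.125000
r = -57.125000/(4.974937*11.669940) = -0.9839

r = -0.9839


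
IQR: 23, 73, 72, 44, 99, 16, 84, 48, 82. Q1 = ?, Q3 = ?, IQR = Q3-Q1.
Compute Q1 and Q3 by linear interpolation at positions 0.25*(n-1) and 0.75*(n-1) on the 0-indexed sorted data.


Sorted: 16, 23, 44, 48, 72, 73, 82, 84, 99
Q1 (25th %ile) = 44.0000
Q3 (75th %ile) = 82.0000
IQR = 82.0000 - 44.0000 = 38.0000

IQR = 38.0000


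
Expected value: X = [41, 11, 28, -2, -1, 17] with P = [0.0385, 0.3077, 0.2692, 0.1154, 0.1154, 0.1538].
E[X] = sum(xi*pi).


E[X] = 41*0.0385 + 11*0.3077 + 28*0.2692 - 2*0.1154 - 1*0.1154 + 17*0.1538
= 1.5785 + 3.3847 + 7.5376 - 0.2308 - 0.1154 + 2.6146
= 14.7692

E[X] = 14.7692


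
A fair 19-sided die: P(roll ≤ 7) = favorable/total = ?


Favorable outcomes (roll ≤ 7): 7
Total outcomes = 19
P = 7/19 = 0.3684

P = 0.3684


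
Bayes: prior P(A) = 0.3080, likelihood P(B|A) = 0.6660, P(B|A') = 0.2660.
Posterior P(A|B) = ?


P(B) = P(B|A)*P(A) + P(B|A')*P(A')
= 0.6660*0.3080 + 0.2660*0.6920
= 0.205128 + 0.184072 = 0.389200
P(A|B) = 0.205128/0.389200 = 0.5271

P(A|B) = 0.5271


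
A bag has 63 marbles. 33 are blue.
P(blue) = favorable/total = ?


P = 33/63 = 0.5238

P = 0.5238


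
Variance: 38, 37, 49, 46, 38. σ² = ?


Mean = 41.6000
Squared deviations: 12.9600, 21.1600, 54.7600, 19.3600, 12.9600
Sum = 121.2000
Variance = 121.2000/5 = 24.2400

Variance = 24.2400


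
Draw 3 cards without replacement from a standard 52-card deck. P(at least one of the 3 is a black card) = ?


P(at least one) = 1 - P(none)
P(none) = (26/52) × (25/51) × (24/50) = 0.117647
P(at least one) = 1 - 0.117647 = 0.8824

P = 0.8824


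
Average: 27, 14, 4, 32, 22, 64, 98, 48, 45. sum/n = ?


Sum = 27 + 14 + 4 + 32 + 22 + 64 + 98 + 48 + 45 = 354
n = 9
Mean = 354/9 = 39.3333

Mean = 39.3333


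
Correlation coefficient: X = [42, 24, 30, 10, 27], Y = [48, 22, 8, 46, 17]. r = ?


Mean X = 26.6000, Mean Y = 28.2000
SD X = 10.307279, SD Y = 16.004999
Cov = -9.520000
r = -9.520000/(10.307279*16.004999) = -0.0577

r = -0.0577


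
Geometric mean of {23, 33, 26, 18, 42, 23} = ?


Product = 23 × 33 × 26 × 18 × 42 × 23 = 343134792
GM = 343134792^(1/6) = 26.4592

GM = 26.4592


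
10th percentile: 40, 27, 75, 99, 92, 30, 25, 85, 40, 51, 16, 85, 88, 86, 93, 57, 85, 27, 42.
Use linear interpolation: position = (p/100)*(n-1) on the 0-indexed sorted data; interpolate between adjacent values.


Sorted: 16, 25, 27, 27, 30, 40, 40, 42, 51, 57, 75, 85, 85, 85, 86, 88, 92, 93, 99
n = 19
Index = 10/100 * 18 = 1.8000
Lower = data[1] = 25, Upper = data[2] = 27
P10 = 25 + 0.8000*(2) = 26.6000

P10 = 26.6000


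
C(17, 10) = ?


C(17,10) = 17!/(10! × 7!)
= 355687428096000/(3628800 × 5040)
= 19448

C(17,10) = 19448


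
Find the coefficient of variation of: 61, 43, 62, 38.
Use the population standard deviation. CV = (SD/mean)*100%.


Mean = 51.0000
SD = 10.6536
CV = (10.6536/51.0000)*100 = 20.8895%

CV = 20.8895%


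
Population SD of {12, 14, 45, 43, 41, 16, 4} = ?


Mean = 25.0000
Variance = 256.0000
SD = sqrt(256.0000) = 16.0000

SD = 16.0000


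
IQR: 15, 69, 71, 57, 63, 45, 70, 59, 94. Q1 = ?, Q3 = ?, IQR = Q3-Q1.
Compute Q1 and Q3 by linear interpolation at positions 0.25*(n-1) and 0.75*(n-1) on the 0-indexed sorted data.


Sorted: 15, 45, 57, 59, 63, 69, 70, 71, 94
Q1 (25th %ile) = 57.0000
Q3 (75th %ile) = 70.0000
IQR = 70.0000 - 57.0000 = 13.0000

IQR = 13.0000


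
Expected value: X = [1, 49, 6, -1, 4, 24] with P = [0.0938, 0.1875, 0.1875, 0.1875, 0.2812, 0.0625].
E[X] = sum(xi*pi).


E[X] = 1*0.0938 + 49*0.1875 + 6*0.1875 - 1*0.1875 + 4*0.2812 + 24*0.0625
= 0.0938 + 9.1875 + 1.1250 - 0.1875 + 1.1248 + 1.5000
= 12.8436

E[X] = 12.8436


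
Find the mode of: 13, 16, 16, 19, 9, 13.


Frequencies: 9:1, 13:2, 16:2, 19:1
Max frequency = 2
Mode = 13, 16

Mode = 13, 16


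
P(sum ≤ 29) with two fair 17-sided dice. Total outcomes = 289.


Total outcomes = 17×17 = 289
Favorable (sum ≤ 29): 274
P = 274/289 = 0.9481

P = 0.9481


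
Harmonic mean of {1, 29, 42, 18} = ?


Sum of reciprocals = 1/1 + 1/29 + 1/42 + 1/18 = 1.113848
HM = 4/1.113848 = 3.5912

HM = 3.5912


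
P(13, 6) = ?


P(13,6) = 13!/7!
= 6227020800/5040
= 1235520

P(13,6) = 1235520


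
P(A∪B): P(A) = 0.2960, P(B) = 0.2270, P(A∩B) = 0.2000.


P(A∪B) = 0.2960 + 0.2270 - 0.2000
= 0.5230 - 0.2000
= 0.3230

P(A∪B) = 0.3230


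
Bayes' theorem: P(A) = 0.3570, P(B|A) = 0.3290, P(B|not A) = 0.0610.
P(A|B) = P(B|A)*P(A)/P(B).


P(B) = P(B|A)*P(A) + P(B|A')*P(A')
= 0.3290*0.3570 + 0.0610*0.6430
= 0.117453 + 0.039223 = 0.156676
P(A|B) = 0.117453/0.156676 = 0.7497

P(A|B) = 0.7497


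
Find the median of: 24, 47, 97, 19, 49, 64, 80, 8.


Sorted: 8, 19, 24, 47, 49, 64, 80, 97
n = 8 (even)
Middle values: 47 and 49
Median = (47+49)/2 = 48.0000

Median = 48.0000


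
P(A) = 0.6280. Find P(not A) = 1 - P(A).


P(not A) = 1 - 0.6280 = 0.3720

P(not A) = 0.3720


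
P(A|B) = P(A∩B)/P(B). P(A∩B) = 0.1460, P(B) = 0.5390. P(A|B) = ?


P(A|B) = 0.1460/0.5390 = 0.2709

P(A|B) = 0.2709


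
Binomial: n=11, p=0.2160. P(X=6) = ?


C(11,6) = 462
p^6 = 0.000102
(1-p)^5 = 0.296197
P = 462 * 0.000102 * 0.296197 = 0.0139

P(X=6) = 0.0139


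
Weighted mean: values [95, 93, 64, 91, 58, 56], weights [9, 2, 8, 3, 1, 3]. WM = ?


Numerator = 95*9 + 93*2 + 64*8 + 91*3 + 58*1 + 56*3 = 2052
Denominator = 9 + 2 + 8 + 3 + 1 + 3 = 26
WM = 2052/26 = 78.9231

WM = 78.9231


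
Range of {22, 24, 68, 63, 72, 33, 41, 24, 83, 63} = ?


Max = 83, Min = 22
Range = 83 - 22 = 61

Range = 61


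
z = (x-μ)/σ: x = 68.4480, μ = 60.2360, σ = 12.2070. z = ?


z = (68.4480 - 60.2360)/12.2070
= 8.2120/12.2070
= 0.6727

z = 0.6727


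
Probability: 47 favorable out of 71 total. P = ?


P = 47/71 = 0.6620

P = 0.6620


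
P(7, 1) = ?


P(7,1) = 7!/6!
= 5040/720
= 7

P(7,1) = 7


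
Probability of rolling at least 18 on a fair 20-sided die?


Favorable outcomes (roll ≥ 18): 3
Total outcomes = 20
P = 3/20 = 0.1500

P = 0.1500


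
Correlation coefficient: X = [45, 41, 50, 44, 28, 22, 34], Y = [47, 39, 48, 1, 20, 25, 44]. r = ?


Mean X = 37.7143, Mean Y = 32.0000
SD X = 9.330660, SD Y = 16.159915
Cov = 45.142857
r = 45.142857/(9.330660*16.159915) = 0.2994

r = 0.2994


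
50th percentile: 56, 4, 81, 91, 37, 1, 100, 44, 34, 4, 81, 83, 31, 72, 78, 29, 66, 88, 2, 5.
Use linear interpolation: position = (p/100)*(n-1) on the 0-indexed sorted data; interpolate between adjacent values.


Sorted: 1, 2, 4, 4, 5, 29, 31, 34, 37, 44, 56, 66, 72, 78, 81, 81, 83, 88, 91, 100
n = 20
Index = 50/100 * 19 = 9.5000
Lower = data[9] = 44, Upper = data[10] = 56
P50 = 44 + 0.5000*(12) = 50.0000

P50 = 50.0000


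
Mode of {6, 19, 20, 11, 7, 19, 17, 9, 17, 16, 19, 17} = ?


Frequencies: 6:1, 7:1, 9:1, 11:1, 16:1, 17:3, 19:3, 20:1
Max frequency = 3
Mode = 17, 19

Mode = 17, 19


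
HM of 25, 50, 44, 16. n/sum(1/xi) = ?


Sum of reciprocals = 1/25 + 1/50 + 1/44 + 1/16 = 0.145227
HM = 4/0.145227 = 27.5430

HM = 27.5430


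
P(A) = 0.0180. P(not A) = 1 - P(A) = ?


P(not A) = 1 - 0.0180 = 0.9820

P(not A) = 0.9820


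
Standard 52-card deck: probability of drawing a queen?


4 queens in 52 cards
P = 4/52 = 0.0769

P = 0.0769


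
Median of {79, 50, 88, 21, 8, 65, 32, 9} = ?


Sorted: 8, 9, 21, 32, 50, 65, 79, 88
n = 8 (even)
Middle values: 32 and 50
Median = (32+50)/2 = 41.0000

Median = 41.0000


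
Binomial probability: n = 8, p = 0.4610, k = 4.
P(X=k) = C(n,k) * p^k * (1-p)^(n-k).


C(8,4) = 70
p^4 = 0.045165
(1-p)^4 = 0.084402
P = 70 * 0.045165 * 0.084402 = 0.2668

P(X=4) = 0.2668


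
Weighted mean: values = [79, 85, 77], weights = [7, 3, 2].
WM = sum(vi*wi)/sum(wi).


Numerator = 79*7 + 85*3 + 77*2 = 962
Denominator = 7 + 3 + 2 = 12
WM = 962/12 = 80.1667

WM = 80.1667


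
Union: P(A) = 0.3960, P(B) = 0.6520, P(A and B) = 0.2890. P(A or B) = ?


P(A∪B) = 0.3960 + 0.6520 - 0.2890
= 1.0480 - 0.2890
= 0.7590

P(A∪B) = 0.7590


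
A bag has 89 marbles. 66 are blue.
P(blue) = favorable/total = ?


P = 66/89 = 0.7416

P = 0.7416


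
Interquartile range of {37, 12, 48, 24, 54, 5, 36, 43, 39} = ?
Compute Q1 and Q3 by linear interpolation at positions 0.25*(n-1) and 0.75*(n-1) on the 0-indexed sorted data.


Sorted: 5, 12, 24, 36, 37, 39, 43, 48, 54
Q1 (25th %ile) = 24.0000
Q3 (75th %ile) = 43.0000
IQR = 43.0000 - 24.0000 = 19.0000

IQR = 19.0000


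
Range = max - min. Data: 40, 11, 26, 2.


Max = 40, Min = 2
Range = 40 - 2 = 38

Range = 38


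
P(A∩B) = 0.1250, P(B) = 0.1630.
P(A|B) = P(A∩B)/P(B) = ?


P(A|B) = 0.1250/0.1630 = 0.7669

P(A|B) = 0.7669


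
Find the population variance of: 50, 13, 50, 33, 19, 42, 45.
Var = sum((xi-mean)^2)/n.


Mean = 36.0000
Squared deviations: 196.0000, 529.0000, 196.0000, 9.0000, 289.0000, 36.0000, 81.0000
Sum = 1336.0000
Variance = 1336.0000/7 = 190.8571

Variance = 190.8571


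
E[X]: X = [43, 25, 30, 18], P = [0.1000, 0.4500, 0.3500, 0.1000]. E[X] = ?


E[X] = 43*0.1000 + 25*0.4500 + 30*0.3500 + 18*0.1000
= 4.3000 + 11.2500 + 10.5000 + 1.8000
= 27.8500

E[X] = 27.8500


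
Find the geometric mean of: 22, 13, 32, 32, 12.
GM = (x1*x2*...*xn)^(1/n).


Product = 22 × 13 × 32 × 32 × 12 = 3514368
GM = 3514368^(1/5) = 20.3784

GM = 20.3784


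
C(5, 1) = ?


C(5,1) = 5!/(1! × 4!)
= 120/(1 × 24)
= 5

C(5,1) = 5


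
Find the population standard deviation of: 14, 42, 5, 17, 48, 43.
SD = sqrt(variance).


Mean = 28.1667
Variance = 277.8056
SD = sqrt(277.8056) = 16.6675

SD = 16.6675


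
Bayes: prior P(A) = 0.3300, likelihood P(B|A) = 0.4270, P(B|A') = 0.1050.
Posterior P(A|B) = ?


P(B) = P(B|A)*P(A) + P(B|A')*P(A')
= 0.4270*0.3300 + 0.1050*0.6700
= 0.140910 + 0.070350 = 0.211260
P(A|B) = 0.140910/0.211260 = 0.6670

P(A|B) = 0.6670


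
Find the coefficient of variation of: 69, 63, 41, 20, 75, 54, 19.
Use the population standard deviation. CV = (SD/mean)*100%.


Mean = 48.7143
SD = 21.0490
CV = (21.0490/48.7143)*100 = 43.2091%

CV = 43.2091%


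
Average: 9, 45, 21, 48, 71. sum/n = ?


Sum = 9 + 45 + 21 + 48 + 71 = 194
n = 5
Mean = 194/5 = 38.8000

Mean = 38.8000


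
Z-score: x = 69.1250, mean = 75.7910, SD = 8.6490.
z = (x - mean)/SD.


z = (69.1250 - 75.7910)/8.6490
= -6.6660/8.6490
= -0.7707

z = -0.7707


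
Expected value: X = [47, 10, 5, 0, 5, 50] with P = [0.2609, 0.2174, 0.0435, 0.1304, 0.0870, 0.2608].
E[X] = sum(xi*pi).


E[X] = 47*0.2609 + 10*0.2174 + 5*0.0435 + 0*0.1304 + 5*0.0870 + 50*0.2608
= 12.2623 + 2.1740 + 0.2175 + 0 + 0.4350 + 13.0400
= 28.1288

E[X] = 28.1288


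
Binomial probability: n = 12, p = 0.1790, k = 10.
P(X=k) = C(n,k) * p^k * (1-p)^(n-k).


C(12,10) = 66
p^10 = 3.376994e-08
(1-p)^2 = 0.674041
P = 66 * 3.376994e-08 * 0.674041 = 1.5023e-06

P(X=10) = 1.5023e-06


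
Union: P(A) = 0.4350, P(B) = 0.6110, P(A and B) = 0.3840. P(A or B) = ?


P(A∪B) = 0.4350 + 0.6110 - 0.3840
= 1.0460 - 0.3840
= 0.6620

P(A∪B) = 0.6620


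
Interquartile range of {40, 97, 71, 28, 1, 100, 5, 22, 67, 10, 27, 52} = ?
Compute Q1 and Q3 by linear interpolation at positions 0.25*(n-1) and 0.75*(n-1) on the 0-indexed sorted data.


Sorted: 1, 5, 10, 22, 27, 28, 40, 52, 67, 71, 97, 100
Q1 (25th %ile) = 19.0000
Q3 (75th %ile) = 68.0000
IQR = 68.0000 - 19.0000 = 49.0000

IQR = 49.0000


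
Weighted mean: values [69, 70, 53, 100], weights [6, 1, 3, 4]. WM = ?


Numerator = 69*6 + 70*1 + 53*3 + 100*4 = 1043
Denominator = 6 + 1 + 3 + 4 = 14
WM = 1043/14 = 74.5000

WM = 74.5000


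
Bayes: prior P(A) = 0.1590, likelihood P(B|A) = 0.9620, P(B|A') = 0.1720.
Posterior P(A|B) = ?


P(B) = P(B|A)*P(A) + P(B|A')*P(A')
= 0.9620*0.1590 + 0.1720*0.8410
= 0.152958 + 0.144652 = 0.297610
P(A|B) = 0.152958/0.297610 = 0.5140

P(A|B) = 0.5140


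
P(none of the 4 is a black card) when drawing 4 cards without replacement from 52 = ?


P(no black cards) = (26/52) × (25/51) × (24/50) × (23/49)
= 0.0552

P = 0.0552


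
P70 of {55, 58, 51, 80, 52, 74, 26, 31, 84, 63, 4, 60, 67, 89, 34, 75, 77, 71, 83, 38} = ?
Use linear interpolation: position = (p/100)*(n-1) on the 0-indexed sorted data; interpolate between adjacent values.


Sorted: 4, 26, 31, 34, 38, 51, 52, 55, 58, 60, 63, 67, 71, 74, 75, 77, 80, 83, 84, 89
n = 20
Index = 70/100 * 19 = 13.3000
Lower = data[13] = 74, Upper = data[14] = 75
P70 = 74 + 0.3000*(1) = 74.3000

P70 = 74.3000


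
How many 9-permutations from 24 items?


P(24,9) = 24!/15!
= 620448401733239439360000/1307674368000
= 474467051520

P(24,9) = 474467051520


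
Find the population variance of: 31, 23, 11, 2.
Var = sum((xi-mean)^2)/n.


Mean = 16.7500
Squared deviations: 203.0625, 39.0625, 33.0625, 217.5625
Sum = 492.7500
Variance = 492.7500/4 = 123.1875

Variance = 123.1875


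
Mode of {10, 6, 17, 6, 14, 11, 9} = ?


Frequencies: 6:2, 9:1, 10:1, 11:1, 14:1, 17:1
Max frequency = 2
Mode = 6

Mode = 6


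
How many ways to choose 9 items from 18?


C(18,9) = 18!/(9! × 9!)
= 6402373705728000/(362880 × 362880)
= 48620

C(18,9) = 48620


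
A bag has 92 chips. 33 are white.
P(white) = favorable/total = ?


P = 33/92 = 0.3587

P = 0.3587


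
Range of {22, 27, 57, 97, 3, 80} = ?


Max = 97, Min = 3
Range = 97 - 3 = 94

Range = 94


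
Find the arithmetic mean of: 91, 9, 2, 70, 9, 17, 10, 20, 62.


Sum = 91 + 9 + 2 + 70 + 9 + 17 + 10 + 20 + 62 = 290
n = 9
Mean = 290/9 = 32.2222

Mean = 32.2222


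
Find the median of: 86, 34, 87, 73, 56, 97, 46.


Sorted: 34, 46, 56, 73, 86, 87, 97
n = 7 (odd)
Middle value = 73

Median = 73


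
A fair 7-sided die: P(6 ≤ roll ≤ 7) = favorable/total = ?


Favorable outcomes (6 ≤ roll ≤ 7): 2
Total outcomes = 7
P = 2/7 = 0.2857

P = 0.2857


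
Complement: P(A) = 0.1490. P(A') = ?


P(not A) = 1 - 0.1490 = 0.8510

P(not A) = 0.8510


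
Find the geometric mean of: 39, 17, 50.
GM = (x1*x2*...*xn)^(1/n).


Product = 39 × 17 × 50 = 33150
GM = 33150^(1/3) = 32.1239

GM = 32.1239


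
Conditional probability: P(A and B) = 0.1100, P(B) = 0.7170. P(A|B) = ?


P(A|B) = 0.1100/0.7170 = 0.1534

P(A|B) = 0.1534


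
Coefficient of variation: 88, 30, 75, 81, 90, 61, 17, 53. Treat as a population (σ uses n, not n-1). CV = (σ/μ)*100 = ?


Mean = 61.8750
SD = 25.3004
CV = (25.3004/61.8750)*100 = 40.8895%

CV = 40.8895%


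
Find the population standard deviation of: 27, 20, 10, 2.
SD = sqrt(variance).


Mean = 14.7500
Variance = 90.6875
SD = sqrt(90.6875) = 9.5230

SD = 9.5230


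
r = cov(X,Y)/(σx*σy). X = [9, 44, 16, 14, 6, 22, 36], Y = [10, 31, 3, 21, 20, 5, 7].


Mean X = 21.0000, Mean Y = 13.8571
SD X = 13.082158, SD Y = 9.568230
Cov = 34.428571
r = 34.428571/(13.082158*9.568230) = 0.2750

r = 0.2750


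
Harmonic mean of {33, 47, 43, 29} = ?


Sum of reciprocals = 1/33 + 1/47 + 1/43 + 1/29 = 0.109318
HM = 4/0.109318 = 36.5904

HM = 36.5904


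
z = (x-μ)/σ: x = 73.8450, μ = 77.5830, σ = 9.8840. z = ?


z = (73.8450 - 77.5830)/9.8840
= -3.7380/9.8840
= -0.3782

z = -0.3782


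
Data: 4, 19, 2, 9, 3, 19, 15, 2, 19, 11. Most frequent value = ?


Frequencies: 2:2, 3:1, 4:1, 9:1, 11:1, 15:1, 19:3
Max frequency = 3
Mode = 19

Mode = 19


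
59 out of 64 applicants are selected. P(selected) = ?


P = 59/64 = 0.9219

P = 0.9219


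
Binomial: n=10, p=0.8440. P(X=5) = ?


C(10,5) = 252
p^5 = 0.428265
(1-p)^5 = 9.238958e-05
P = 252 * 0.428265 * 9.238958e-05 = 0.0100

P(X=5) = 0.0100


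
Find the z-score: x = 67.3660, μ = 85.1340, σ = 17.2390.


z = (67.3660 - 85.1340)/17.2390
= -17.7680/17.2390
= -1.0307

z = -1.0307


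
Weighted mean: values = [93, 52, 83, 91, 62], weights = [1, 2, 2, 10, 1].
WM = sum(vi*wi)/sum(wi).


Numerator = 93*1 + 52*2 + 83*2 + 91*10 + 62*1 = 1335
Denominator = 1 + 2 + 2 + 10 + 1 = 16
WM = 1335/16 = 83.4375

WM = 83.4375


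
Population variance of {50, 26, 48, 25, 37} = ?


Mean = 37.2000
Squared deviations: 163.8400, 125.4400, 116.6400, 148.8400, 0.0400
Sum = 554.8000
Variance = 554.8000/5 = 110.9600

Variance = 110.9600


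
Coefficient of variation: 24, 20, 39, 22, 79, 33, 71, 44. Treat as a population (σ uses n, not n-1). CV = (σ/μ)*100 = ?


Mean = 41.5000
SD = 20.9464
CV = (20.9464/41.5000)*100 = 50.4732%

CV = 50.4732%


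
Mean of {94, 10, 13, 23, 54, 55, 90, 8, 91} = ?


Sum = 94 + 10 + 13 + 23 + 54 + 55 + 90 + 8 + 91 = 438
n = 9
Mean = 438/9 = 48.6667

Mean = 48.6667


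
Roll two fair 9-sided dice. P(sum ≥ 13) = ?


Total outcomes = 9×9 = 81
Favorable (sum ≥ 13): 21
P = 21/81 = 0.2593

P = 0.2593


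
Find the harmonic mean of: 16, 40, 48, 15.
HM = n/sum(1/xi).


Sum of reciprocals = 1/16 + 1/40 + 1/48 + 1/15 = 0.175000
HM = 4/0.175000 = 22.8571

HM = 22.8571


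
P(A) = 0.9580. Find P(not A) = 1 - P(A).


P(not A) = 1 - 0.9580 = 0.0420

P(not A) = 0.0420


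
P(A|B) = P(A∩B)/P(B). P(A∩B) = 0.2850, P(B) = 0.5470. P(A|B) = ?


P(A|B) = 0.2850/0.5470 = 0.5210

P(A|B) = 0.5210


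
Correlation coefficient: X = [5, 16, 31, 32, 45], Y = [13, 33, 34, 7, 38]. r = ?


Mean X = 25.8000, Mean Y = 25.0000
SD X = 13.876599, SD Y = 12.505999
Cov = 71.200000
r = 71.200000/(13.876599*12.505999) = 0.4103

r = 0.4103


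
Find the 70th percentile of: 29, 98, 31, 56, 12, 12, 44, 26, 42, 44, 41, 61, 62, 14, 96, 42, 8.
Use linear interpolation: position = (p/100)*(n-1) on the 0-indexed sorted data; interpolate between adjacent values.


Sorted: 8, 12, 12, 14, 26, 29, 31, 41, 42, 42, 44, 44, 56, 61, 62, 96, 98
n = 17
Index = 70/100 * 16 = 11.2000
Lower = data[11] = 44, Upper = data[12] = 56
P70 = 44 + 0.2000*(12) = 46.4000

P70 = 46.4000


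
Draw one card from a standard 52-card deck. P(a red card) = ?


26 red cards in 52 cards
P = 26/52 = 0.5000

P = 0.5000


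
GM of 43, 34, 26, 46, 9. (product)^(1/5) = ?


Product = 43 × 34 × 26 × 46 × 9 = 15736968
GM = 15736968^(1/5) = 27.5033

GM = 27.5033


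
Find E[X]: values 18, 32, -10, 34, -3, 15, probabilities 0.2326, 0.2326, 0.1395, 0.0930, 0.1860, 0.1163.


E[X] = 18*0.2326 + 32*0.2326 - 10*0.1395 + 34*0.0930 - 3*0.1860 + 15*0.1163
= 4.1868 + 7.4432 - 1.3950 + 3.1620 - 0.5580 + 1.7445
= 14.5835

E[X] = 14.5835


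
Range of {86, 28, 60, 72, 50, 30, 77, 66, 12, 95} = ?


Max = 95, Min = 12
Range = 95 - 12 = 83

Range = 83


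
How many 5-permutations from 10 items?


P(10,5) = 10!/5!
= 3628800/120
= 30240

P(10,5) = 30240


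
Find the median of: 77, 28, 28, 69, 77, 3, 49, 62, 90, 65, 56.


Sorted: 3, 28, 28, 49, 56, 62, 65, 69, 77, 77, 90
n = 11 (odd)
Middle value = 62

Median = 62


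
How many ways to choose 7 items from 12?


C(12,7) = 12!/(7! × 5!)
= 479001600/(5040 × 120)
= 792

C(12,7) = 792


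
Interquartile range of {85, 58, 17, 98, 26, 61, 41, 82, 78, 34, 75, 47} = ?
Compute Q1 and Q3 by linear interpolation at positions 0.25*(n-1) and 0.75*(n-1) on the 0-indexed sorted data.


Sorted: 17, 26, 34, 41, 47, 58, 61, 75, 78, 82, 85, 98
Q1 (25th %ile) = 39.2500
Q3 (75th %ile) = 79.0000
IQR = 79.0000 - 39.2500 = 39.7500

IQR = 39.7500


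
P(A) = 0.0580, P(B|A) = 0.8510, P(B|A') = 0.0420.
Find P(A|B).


P(B) = P(B|A)*P(A) + P(B|A')*P(A')
= 0.8510*0.0580 + 0.0420*0.9420
= 0.049358 + 0.039564 = 0.088922
P(A|B) = 0.049358/0.088922 = 0.5551

P(A|B) = 0.5551


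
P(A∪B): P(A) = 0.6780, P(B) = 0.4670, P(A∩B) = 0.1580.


P(A∪B) = 0.6780 + 0.4670 - 0.1580
= 1.1450 - 0.1580
= 0.9870

P(A∪B) = 0.9870


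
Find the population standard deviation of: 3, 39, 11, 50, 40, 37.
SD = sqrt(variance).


Mean = 30.0000
Variance = 286.6667
SD = sqrt(286.6667) = 16.9312

SD = 16.9312


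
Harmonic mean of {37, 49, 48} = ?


Sum of reciprocals = 1/37 + 1/49 + 1/48 = 0.068269
HM = 3/0.068269 = 43.9441

HM = 43.9441


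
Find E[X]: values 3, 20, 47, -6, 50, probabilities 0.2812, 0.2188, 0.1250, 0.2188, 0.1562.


E[X] = 3*0.2812 + 20*0.2188 + 47*0.1250 - 6*0.2188 + 50*0.1562
= 0.8436 + 4.3760 + 5.8750 - 1.3128 + 7.8100
= 17.5918

E[X] = 17.5918


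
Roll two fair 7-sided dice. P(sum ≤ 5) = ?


Total outcomes = 7×7 = 49
Favorable (sum ≤ 5): 10
P = 10/49 = 0.2041

P = 0.2041


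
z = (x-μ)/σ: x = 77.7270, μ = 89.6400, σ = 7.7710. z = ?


z = (77.7270 - 89.6400)/7.7710
= -11.9130/7.7710
= -1.5330

z = -1.5330


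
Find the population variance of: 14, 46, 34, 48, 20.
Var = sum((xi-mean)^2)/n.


Mean = 32.4000
Squared deviations: 338.5600, 184.9600, 2.5600, 243.3600, 153.7600
Sum = 923.2000
Variance = 923.2000/5 = 184.6400

Variance = 184.6400


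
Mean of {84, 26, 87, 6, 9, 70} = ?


Sum = 84 + 26 + 87 + 6 + 9 + 70 = 282
n = 6
Mean = 282/6 = 47.0000

Mean = 47.0000


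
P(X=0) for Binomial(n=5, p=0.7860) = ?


C(5,0) = 1
p^0 = 1.000000
(1-p)^5 = 0.000449
P = 1 * 1.000000 * 0.000449 = 0.0004

P(X=0) = 0.0004


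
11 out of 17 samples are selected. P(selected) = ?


P = 11/17 = 0.6471

P = 0.6471


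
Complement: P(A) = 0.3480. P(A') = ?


P(not A) = 1 - 0.3480 = 0.6520

P(not A) = 0.6520


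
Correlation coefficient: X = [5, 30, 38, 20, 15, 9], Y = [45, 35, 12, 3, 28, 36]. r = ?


Mean X = 19.5000, Mean Y = 26.5000
SD X = 11.500000, SD Y = 14.545904
Cov = -94.250000
r = -94.250000/(11.500000*14.545904) = -0.5634

r = -0.5634


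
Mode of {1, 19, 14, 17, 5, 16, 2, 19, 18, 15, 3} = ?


Frequencies: 1:1, 2:1, 3:1, 5:1, 14:1, 15:1, 16:1, 17:1, 18:1, 19:2
Max frequency = 2
Mode = 19

Mode = 19


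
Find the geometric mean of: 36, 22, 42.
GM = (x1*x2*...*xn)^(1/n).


Product = 36 × 22 × 42 = 33264
GM = 33264^(1/3) = 32.1607

GM = 32.1607


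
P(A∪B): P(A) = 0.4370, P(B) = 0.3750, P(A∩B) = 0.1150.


P(A∪B) = 0.4370 + 0.3750 - 0.1150
= 0.8120 - 0.1150
= 0.6970

P(A∪B) = 0.6970


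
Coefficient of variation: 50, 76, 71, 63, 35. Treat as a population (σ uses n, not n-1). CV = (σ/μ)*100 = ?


Mean = 59.0000
SD = 14.8728
CV = (14.8728/59.0000)*100 = 25.2081%

CV = 25.2081%


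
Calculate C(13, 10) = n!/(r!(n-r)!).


C(13,10) = 13!/(10! × 3!)
= 6227020800/(3628800 × 6)
= 286

C(13,10) = 286


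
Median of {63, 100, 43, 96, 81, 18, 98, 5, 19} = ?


Sorted: 5, 18, 19, 43, 63, 81, 96, 98, 100
n = 9 (odd)
Middle value = 63

Median = 63


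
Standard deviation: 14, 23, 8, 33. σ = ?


Mean = 19.5000
Variance = 89.2500
SD = sqrt(89.2500) = 9.4472

SD = 9.4472


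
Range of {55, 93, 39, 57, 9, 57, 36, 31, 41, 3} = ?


Max = 93, Min = 3
Range = 93 - 3 = 90

Range = 90


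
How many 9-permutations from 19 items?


P(19,9) = 19!/10!
= 121645100408832000/3628800
= 33522128640

P(19,9) = 33522128640


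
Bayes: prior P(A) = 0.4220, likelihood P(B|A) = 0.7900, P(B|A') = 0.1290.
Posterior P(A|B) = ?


P(B) = P(B|A)*P(A) + P(B|A')*P(A')
= 0.7900*0.4220 + 0.1290*0.5780
= 0.333380 + 0.074562 = 0.407942
P(A|B) = 0.333380/0.407942 = 0.8172

P(A|B) = 0.8172


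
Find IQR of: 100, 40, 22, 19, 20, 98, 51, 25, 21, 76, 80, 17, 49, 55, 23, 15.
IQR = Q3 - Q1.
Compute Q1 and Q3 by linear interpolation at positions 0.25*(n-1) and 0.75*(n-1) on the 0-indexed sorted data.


Sorted: 15, 17, 19, 20, 21, 22, 23, 25, 40, 49, 51, 55, 76, 80, 98, 100
Q1 (25th %ile) = 20.7500
Q3 (75th %ile) = 60.2500
IQR = 60.2500 - 20.7500 = 39.5000

IQR = 39.5000


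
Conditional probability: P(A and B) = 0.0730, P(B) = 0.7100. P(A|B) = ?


P(A|B) = 0.0730/0.7100 = 0.1028

P(A|B) = 0.1028


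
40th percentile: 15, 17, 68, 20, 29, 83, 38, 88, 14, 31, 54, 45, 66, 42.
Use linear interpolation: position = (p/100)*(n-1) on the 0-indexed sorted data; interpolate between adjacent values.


Sorted: 14, 15, 17, 20, 29, 31, 38, 42, 45, 54, 66, 68, 83, 88
n = 14
Index = 40/100 * 13 = 5.2000
Lower = data[5] = 31, Upper = data[6] = 38
P40 = 31 + 0.2000*(7) = 32.4000

P40 = 32.4000


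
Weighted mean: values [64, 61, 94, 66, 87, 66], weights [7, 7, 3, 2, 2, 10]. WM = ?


Numerator = 64*7 + 61*7 + 94*3 + 66*2 + 87*2 + 66*10 = 2123
Denominator = 7 + 7 + 3 + 2 + 2 + 10 = 31
WM = 2123/31 = 68.4839

WM = 68.4839


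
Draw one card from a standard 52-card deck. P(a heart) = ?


13 hearts in 52 cards
P = 13/52 = 0.2500

P = 0.2500


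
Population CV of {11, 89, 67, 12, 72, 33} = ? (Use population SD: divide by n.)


Mean = 47.3333
SD = 30.2912
CV = (30.2912/47.3333)*100 = 63.9954%

CV = 63.9954%


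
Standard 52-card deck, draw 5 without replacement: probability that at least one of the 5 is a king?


P(at least one) = 1 - P(none)
P(none) = (48/52) × (47/51) × (46/50) × (45/49) × (44/48) = 0.658842
P(at least one) = 1 - 0.658842 = 0.3412

P = 0.3412


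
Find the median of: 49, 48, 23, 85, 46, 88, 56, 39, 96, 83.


Sorted: 23, 39, 46, 48, 49, 56, 83, 85, 88, 96
n = 10 (even)
Middle values: 49 and 56
Median = (49+56)/2 = 52.5000

Median = 52.5000


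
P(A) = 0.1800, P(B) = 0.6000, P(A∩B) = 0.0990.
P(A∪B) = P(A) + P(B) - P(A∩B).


P(A∪B) = 0.1800 + 0.6000 - 0.0990
= 0.7800 - 0.0990
= 0.6810

P(A∪B) = 0.6810


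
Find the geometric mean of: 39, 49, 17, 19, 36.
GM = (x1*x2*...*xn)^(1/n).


Product = 39 × 49 × 17 × 19 × 36 = 22221108
GM = 22221108^(1/5) = 29.4682

GM = 29.4682


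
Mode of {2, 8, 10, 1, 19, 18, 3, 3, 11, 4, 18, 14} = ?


Frequencies: 1:1, 2:1, 3:2, 4:1, 8:1, 10:1, 11:1, 14:1, 18:2, 19:1
Max frequency = 2
Mode = 3, 18

Mode = 3, 18


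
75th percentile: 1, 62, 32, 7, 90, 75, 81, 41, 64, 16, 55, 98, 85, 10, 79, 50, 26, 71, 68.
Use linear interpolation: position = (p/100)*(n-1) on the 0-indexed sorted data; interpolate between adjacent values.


Sorted: 1, 7, 10, 16, 26, 32, 41, 50, 55, 62, 64, 68, 71, 75, 79, 81, 85, 90, 98
n = 19
Index = 75/100 * 18 = 13.5000
Lower = data[13] = 75, Upper = data[14] = 79
P75 = 75 + 0.5000*(4) = 77.0000

P75 = 77.0000


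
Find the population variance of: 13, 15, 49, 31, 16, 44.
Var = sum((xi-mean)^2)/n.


Mean = 28.0000
Squared deviations: 225.0000, 169.0000, 441.0000, 9.0000, 144.0000, 256.0000
Sum = 1244.0000
Variance = 1244.0000/6 = 207.3333

Variance = 207.3333


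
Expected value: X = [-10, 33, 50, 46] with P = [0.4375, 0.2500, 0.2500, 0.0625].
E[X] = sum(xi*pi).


E[X] = -10*0.4375 + 33*0.2500 + 50*0.2500 + 46*0.0625
= -4.3750 + 8.2500 + 12.5000 + 2.8750
= 19.2500

E[X] = 19.2500


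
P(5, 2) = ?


P(5,2) = 5!/3!
= 120/6
= 20

P(5,2) = 20


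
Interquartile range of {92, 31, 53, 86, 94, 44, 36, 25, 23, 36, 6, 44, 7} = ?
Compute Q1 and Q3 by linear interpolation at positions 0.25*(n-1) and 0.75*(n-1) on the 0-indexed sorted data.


Sorted: 6, 7, 23, 25, 31, 36, 36, 44, 44, 53, 86, 92, 94
Q1 (25th %ile) = 25.0000
Q3 (75th %ile) = 53.0000
IQR = 53.0000 - 25.0000 = 28.0000

IQR = 28.0000


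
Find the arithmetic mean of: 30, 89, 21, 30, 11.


Sum = 30 + 89 + 21 + 30 + 11 = 181
n = 5
Mean = 181/5 = 36.2000

Mean = 36.2000


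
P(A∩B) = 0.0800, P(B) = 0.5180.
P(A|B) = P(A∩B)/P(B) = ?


P(A|B) = 0.0800/0.5180 = 0.1544

P(A|B) = 0.1544


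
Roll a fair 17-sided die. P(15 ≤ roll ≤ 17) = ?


Favorable outcomes (15 ≤ roll ≤ 17): 3
Total outcomes = 17
P = 3/17 = 0.1765

P = 0.1765


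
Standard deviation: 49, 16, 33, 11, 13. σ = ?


Mean = 24.4000
Variance = 211.8400
SD = sqrt(211.8400) = 14.5547

SD = 14.5547


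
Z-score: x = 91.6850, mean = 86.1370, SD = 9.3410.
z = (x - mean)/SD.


z = (91.6850 - 86.1370)/9.3410
= 5.5480/9.3410
= 0.5939

z = 0.5939


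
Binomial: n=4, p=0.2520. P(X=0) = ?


C(4,0) = 1
p^0 = 1.000000
(1-p)^4 = 0.313045
P = 1 * 1.000000 * 0.313045 = 0.3130

P(X=0) = 0.3130


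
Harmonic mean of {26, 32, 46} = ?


Sum of reciprocals = 1/26 + 1/32 + 1/46 = 0.091451
HM = 3/0.091451 = 32.8046

HM = 32.8046


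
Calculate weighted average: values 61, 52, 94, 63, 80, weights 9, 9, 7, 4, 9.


Numerator = 61*9 + 52*9 + 94*7 + 63*4 + 80*9 = 2647
Denominator = 9 + 9 + 7 + 4 + 9 = 38
WM = 2647/38 = 69.6579

WM = 69.6579


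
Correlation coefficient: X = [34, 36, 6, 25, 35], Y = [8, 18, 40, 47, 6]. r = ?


Mean X = 27.2000, Mean Y = 23.8000
SD X = 11.303097, SD Y = 16.737981
Cov = -138.360000
r = -138.360000/(11.303097*16.737981) = -0.7313

r = -0.7313


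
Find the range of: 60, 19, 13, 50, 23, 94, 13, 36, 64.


Max = 94, Min = 13
Range = 94 - 13 = 81

Range = 81


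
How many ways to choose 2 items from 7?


C(7,2) = 7!/(2! × 5!)
= 5040/(2 × 120)
= 21

C(7,2) = 21


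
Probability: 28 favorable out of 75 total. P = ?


P = 28/75 = 0.3733

P = 0.3733


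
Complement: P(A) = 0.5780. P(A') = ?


P(not A) = 1 - 0.5780 = 0.4220

P(not A) = 0.4220


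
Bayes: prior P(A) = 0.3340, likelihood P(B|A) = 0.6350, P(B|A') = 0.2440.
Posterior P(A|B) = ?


P(B) = P(B|A)*P(A) + P(B|A')*P(A')
= 0.6350*0.3340 + 0.2440*0.6660
= 0.212090 + 0.162504 = 0.374594
P(A|B) = 0.212090/0.374594 = 0.5662

P(A|B) = 0.5662


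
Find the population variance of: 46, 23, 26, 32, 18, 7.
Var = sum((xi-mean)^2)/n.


Mean = 25.3333
Squared deviations: 427.1111, 5.4444, 0.4444, 44.4444, 53.7778, 336.1111
Sum = 867.3333
Variance = 867.3333/6 = 144.5556

Variance = 144.5556


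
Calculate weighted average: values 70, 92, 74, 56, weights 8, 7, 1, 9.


Numerator = 70*8 + 92*7 + 74*1 + 56*9 = 1782
Denominator = 8 + 7 + 1 + 9 = 25
WM = 1782/25 = 71.2800

WM = 71.2800


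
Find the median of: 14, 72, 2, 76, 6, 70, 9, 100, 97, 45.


Sorted: 2, 6, 9, 14, 45, 70, 72, 76, 97, 100
n = 10 (even)
Middle values: 45 and 70
Median = (45+70)/2 = 57.5000

Median = 57.5000


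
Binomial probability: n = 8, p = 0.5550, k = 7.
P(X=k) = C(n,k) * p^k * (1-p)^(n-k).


C(8,7) = 8
p^7 = 0.016220
(1-p)^1 = 0.445000
P = 8 * 0.016220 * 0.445000 = 0.0577

P(X=7) = 0.0577


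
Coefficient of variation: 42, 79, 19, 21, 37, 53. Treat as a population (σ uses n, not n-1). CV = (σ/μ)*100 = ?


Mean = 41.8333
SD = 20.3504
CV = (20.3504/41.8333)*100 = 48.6464%

CV = 48.6464%


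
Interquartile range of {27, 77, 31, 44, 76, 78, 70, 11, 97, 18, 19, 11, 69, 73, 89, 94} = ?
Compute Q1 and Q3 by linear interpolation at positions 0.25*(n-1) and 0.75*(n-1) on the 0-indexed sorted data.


Sorted: 11, 11, 18, 19, 27, 31, 44, 69, 70, 73, 76, 77, 78, 89, 94, 97
Q1 (25th %ile) = 25.0000
Q3 (75th %ile) = 77.2500
IQR = 77.2500 - 25.0000 = 52.2500

IQR = 52.2500


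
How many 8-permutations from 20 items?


P(20,8) = 20!/12!
= 2432902008176640000/479001600
= 5079110400

P(20,8) = 5079110400


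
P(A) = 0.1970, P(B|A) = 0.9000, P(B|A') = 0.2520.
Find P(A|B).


P(B) = P(B|A)*P(A) + P(B|A')*P(A')
= 0.9000*0.1970 + 0.2520*0.8030
= 0.177300 + 0.202356 = 0.379656
P(A|B) = 0.177300/0.379656 = 0.4670

P(A|B) = 0.4670


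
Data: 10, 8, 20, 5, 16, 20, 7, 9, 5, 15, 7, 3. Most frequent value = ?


Frequencies: 3:1, 5:2, 7:2, 8:1, 9:1, 10:1, 15:1, 16:1, 20:2
Max frequency = 2
Mode = 5, 7, 20

Mode = 5, 7, 20


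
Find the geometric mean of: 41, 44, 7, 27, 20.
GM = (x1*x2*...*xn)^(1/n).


Product = 41 × 44 × 7 × 27 × 20 = 6819120
GM = 6819120^(1/5) = 23.2673

GM = 23.2673


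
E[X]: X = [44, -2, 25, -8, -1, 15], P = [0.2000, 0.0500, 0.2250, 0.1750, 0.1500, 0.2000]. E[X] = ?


E[X] = 44*0.2000 - 2*0.0500 + 25*0.2250 - 8*0.1750 - 1*0.1500 + 15*0.2000
= 8.8000 - 0.1000 + 5.6250 - 1.4000 - 0.1500 + 3.0000
= 15.7750

E[X] = 15.7750


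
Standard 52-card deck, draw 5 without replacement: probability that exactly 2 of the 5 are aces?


Hypergeometric: P(X=2) = C(4,2)·C(48,3) / C(52,5)
= 6 × 17296 / 2598960
= 103776/2598960 = 0.0399

P = 0.0399


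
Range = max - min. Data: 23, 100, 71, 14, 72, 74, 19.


Max = 100, Min = 14
Range = 100 - 14 = 86

Range = 86


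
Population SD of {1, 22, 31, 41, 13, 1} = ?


Mean = 18.1667
Variance = 219.4722
SD = sqrt(219.4722) = 14.8146

SD = 14.8146


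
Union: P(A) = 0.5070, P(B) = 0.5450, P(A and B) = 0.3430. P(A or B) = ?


P(A∪B) = 0.5070 + 0.5450 - 0.3430
= 1.0520 - 0.3430
= 0.7090

P(A∪B) = 0.7090


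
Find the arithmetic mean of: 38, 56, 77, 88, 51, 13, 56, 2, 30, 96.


Sum = 38 + 56 + 77 + 88 + 51 + 13 + 56 + 2 + 30 + 96 = 507
n = 10
Mean = 507/10 = 50.7000

Mean = 50.7000


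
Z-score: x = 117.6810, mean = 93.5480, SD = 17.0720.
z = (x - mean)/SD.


z = (117.6810 - 93.5480)/17.0720
= 24.1330/17.0720
= 1.4136

z = 1.4136


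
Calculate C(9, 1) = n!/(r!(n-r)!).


C(9,1) = 9!/(1! × 8!)
= 362880/(1 × 40320)
= 9

C(9,1) = 9


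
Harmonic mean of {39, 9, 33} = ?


Sum of reciprocals = 1/39 + 1/9 + 1/33 = 0.167055
HM = 3/0.167055 = 17.9581

HM = 17.9581


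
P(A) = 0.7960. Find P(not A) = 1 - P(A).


P(not A) = 1 - 0.7960 = 0.2040

P(not A) = 0.2040


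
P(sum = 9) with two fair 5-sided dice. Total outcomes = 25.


Total outcomes = 5×5 = 25
Favorable (sum = 9): 2
P = 2/25 = 0.0800

P = 0.0800


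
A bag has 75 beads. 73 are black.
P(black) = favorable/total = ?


P = 73/75 = 0.9733

P = 0.9733


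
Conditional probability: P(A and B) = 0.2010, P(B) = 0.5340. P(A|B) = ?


P(A|B) = 0.2010/0.5340 = 0.3764

P(A|B) = 0.3764


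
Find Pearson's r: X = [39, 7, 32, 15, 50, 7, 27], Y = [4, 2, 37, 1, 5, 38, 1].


Mean X = 25.2857, Mean Y = 12.5714
SD X = 15.219483, SD Y = 15.828159
Cov = -44.734694
r = -44.734694/(15.219483*15.828159) = -0.1857

r = -0.1857


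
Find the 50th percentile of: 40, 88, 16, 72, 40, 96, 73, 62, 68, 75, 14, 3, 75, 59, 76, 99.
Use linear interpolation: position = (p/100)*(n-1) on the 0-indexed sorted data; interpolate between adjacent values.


Sorted: 3, 14, 16, 40, 40, 59, 62, 68, 72, 73, 75, 75, 76, 88, 96, 99
n = 16
Index = 50/100 * 15 = 7.5000
Lower = data[7] = 68, Upper = data[8] = 72
P50 = 68 + 0.5000*(4) = 70.0000

P50 = 70.0000


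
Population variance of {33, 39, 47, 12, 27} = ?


Mean = 31.6000
Squared deviations: 1.9600, 54.7600, 237.1600, 384.1600, 21.1600
Sum = 699.2000
Variance = 699.2000/5 = 139.8400

Variance = 139.8400


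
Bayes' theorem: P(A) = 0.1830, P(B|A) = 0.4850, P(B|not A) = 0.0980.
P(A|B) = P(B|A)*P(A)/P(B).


P(B) = P(B|A)*P(A) + P(B|A')*P(A')
= 0.4850*0.1830 + 0.0980*0.8170
= 0.088755 + 0.080066 = 0.168821
P(A|B) = 0.088755/0.168821 = 0.5257

P(A|B) = 0.5257


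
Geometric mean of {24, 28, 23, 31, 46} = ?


Product = 24 × 28 × 23 × 31 × 46 = 22040256
GM = 22040256^(1/5) = 29.4200

GM = 29.4200


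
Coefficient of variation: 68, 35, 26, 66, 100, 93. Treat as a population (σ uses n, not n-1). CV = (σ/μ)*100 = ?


Mean = 64.6667
SD = 27.2009
CV = (27.2009/64.6667)*100 = 42.0632%

CV = 42.0632%


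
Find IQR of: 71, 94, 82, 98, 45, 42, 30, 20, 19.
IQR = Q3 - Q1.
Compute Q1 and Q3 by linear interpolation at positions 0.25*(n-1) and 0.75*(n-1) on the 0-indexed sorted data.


Sorted: 19, 20, 30, 42, 45, 71, 82, 94, 98
Q1 (25th %ile) = 30.0000
Q3 (75th %ile) = 82.0000
IQR = 82.0000 - 30.0000 = 52.0000

IQR = 52.0000


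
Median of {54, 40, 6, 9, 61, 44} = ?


Sorted: 6, 9, 40, 44, 54, 61
n = 6 (even)
Middle values: 40 and 44
Median = (40+44)/2 = 42.0000

Median = 42.0000


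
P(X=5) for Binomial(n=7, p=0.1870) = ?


C(7,5) = 21
p^5 = 0.000229
(1-p)^2 = 0.660969
P = 21 * 0.000229 * 0.660969 = 0.0032

P(X=5) = 0.0032


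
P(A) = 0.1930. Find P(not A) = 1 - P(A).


P(not A) = 1 - 0.1930 = 0.8070

P(not A) = 0.8070


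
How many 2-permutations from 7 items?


P(7,2) = 7!/5!
= 5040/120
= 42

P(7,2) = 42


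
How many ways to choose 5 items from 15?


C(15,5) = 15!/(5! × 10!)
= 1307674368000/(120 × 3628800)
= 3003

C(15,5) = 3003


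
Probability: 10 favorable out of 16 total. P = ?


P = 10/16 = 0.6250

P = 0.6250


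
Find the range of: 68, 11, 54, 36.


Max = 68, Min = 11
Range = 68 - 11 = 57

Range = 57


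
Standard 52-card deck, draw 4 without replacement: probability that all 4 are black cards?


P(all black cards) = (26/52) × (25/51) × (24/50) × (23/49)
= 0.0552

P = 0.0552


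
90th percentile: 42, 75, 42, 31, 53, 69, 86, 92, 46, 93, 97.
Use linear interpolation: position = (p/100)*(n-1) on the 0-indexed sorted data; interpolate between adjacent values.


Sorted: 31, 42, 42, 46, 53, 69, 75, 86, 92, 93, 97
n = 11
Index = 90/100 * 10 = 9.0000
Lower = data[9] = 93, Upper = data[10] = 97
P90 = 93 + 0*(4) = 93.0000

P90 = 93.0000


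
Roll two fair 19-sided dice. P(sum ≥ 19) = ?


Total outcomes = 19×19 = 361
Favorable (sum ≥ 19): 208
P = 208/361 = 0.5762

P = 0.5762


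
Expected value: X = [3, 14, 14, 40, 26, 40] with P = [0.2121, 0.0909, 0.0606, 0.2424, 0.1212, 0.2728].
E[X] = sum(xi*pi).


E[X] = 3*0.2121 + 14*0.0909 + 14*0.0606 + 40*0.2424 + 26*0.1212 + 40*0.2728
= 0.6363 + 1.2726 + 0.8484 + 9.6960 + 3.1512 + 10.9120
= 26.5165

E[X] = 26.5165


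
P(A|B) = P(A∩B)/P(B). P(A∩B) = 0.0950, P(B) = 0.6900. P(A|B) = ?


P(A|B) = 0.0950/0.6900 = 0.1377

P(A|B) = 0.1377


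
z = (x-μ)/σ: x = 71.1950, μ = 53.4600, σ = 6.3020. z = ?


z = (71.1950 - 53.4600)/6.3020
= 17.7350/6.3020
= 2.8142

z = 2.8142


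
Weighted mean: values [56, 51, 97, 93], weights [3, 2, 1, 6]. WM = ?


Numerator = 56*3 + 51*2 + 97*1 + 93*6 = 925
Denominator = 3 + 2 + 1 + 6 = 12
WM = 925/12 = 77.0833

WM = 77.0833


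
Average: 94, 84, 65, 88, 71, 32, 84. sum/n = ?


Sum = 94 + 84 + 65 + 88 + 71 + 32 + 84 = 518
n = 7
Mean = 518/7 = 74.0000

Mean = 74.0000


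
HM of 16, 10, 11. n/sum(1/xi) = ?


Sum of reciprocals = 1/16 + 1/10 + 1/11 = 0.253409
HM = 3/0.253409 = 11.8386

HM = 11.8386


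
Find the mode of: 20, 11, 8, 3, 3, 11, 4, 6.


Frequencies: 3:2, 4:1, 6:1, 8:1, 11:2, 20:1
Max frequency = 2
Mode = 3, 11

Mode = 3, 11


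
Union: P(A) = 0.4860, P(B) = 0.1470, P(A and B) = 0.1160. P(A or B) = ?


P(A∪B) = 0.4860 + 0.1470 - 0.1160
= 0.6330 - 0.1160
= 0.5170

P(A∪B) = 0.5170


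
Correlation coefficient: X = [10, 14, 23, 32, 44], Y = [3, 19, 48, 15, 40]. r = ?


Mean X = 24.6000, Mean Y = 25.0000
SD X = 12.322337, SD Y = 16.577093
Cov = 113.000000
r = 113.000000/(12.322337*16.577093) = 0.5532

r = 0.5532


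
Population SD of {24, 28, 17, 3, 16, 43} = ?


Mean = 21.8333
Variance = 150.4722
SD = sqrt(150.4722) = 12.2667

SD = 12.2667


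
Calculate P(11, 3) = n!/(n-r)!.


P(11,3) = 11!/8!
= 39916800/40320
= 990

P(11,3) = 990


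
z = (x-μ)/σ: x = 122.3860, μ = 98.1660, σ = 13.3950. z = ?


z = (122.3860 - 98.1660)/13.3950
= 24.2200/13.3950
= 1.8081

z = 1.8081


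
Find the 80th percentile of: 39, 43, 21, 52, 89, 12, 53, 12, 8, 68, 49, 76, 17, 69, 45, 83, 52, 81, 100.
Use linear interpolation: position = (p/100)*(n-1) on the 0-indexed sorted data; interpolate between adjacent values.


Sorted: 8, 12, 12, 17, 21, 39, 43, 45, 49, 52, 52, 53, 68, 69, 76, 81, 83, 89, 100
n = 19
Index = 80/100 * 18 = 14.4000
Lower = data[14] = 76, Upper = data[15] = 81
P80 = 76 + 0.4000*(5) = 78.0000

P80 = 78.0000


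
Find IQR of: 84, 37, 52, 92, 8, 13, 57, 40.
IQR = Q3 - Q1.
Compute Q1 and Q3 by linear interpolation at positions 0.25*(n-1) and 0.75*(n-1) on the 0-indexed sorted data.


Sorted: 8, 13, 37, 40, 52, 57, 84, 92
Q1 (25th %ile) = 31.0000
Q3 (75th %ile) = 63.7500
IQR = 63.7500 - 31.0000 = 32.7500

IQR = 32.7500
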